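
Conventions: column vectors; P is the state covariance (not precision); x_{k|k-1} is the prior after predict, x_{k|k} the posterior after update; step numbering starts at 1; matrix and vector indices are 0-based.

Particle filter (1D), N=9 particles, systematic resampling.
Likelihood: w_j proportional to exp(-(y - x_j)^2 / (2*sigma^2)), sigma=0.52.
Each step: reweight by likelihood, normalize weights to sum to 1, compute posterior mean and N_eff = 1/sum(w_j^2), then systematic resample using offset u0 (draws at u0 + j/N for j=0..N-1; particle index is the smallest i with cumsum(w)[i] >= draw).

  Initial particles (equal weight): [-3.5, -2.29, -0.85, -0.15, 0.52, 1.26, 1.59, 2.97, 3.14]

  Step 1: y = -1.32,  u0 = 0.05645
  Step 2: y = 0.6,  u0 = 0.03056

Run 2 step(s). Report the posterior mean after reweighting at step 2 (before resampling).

post_mean = -0.3307

step 1: w=[0.0002, 0.1904, 0.7210, 0.0863, 0.0021, 0.0000, 0.0000, 0.0000, 0.0000]  mean=-1.0614  Neff=1.7744  idx=[1, 1, 2, 2, 2, 2, 2, 2, 3]
step 2: w=[0.0000, 0.0000, 0.0430, 0.0430, 0.0430, 0.0430, 0.0430, 0.0430, 0.7419]  mean=-0.3307  Neff=1.7809  idx=[2, 5, 7, 8, 8, 8, 8, 8, 8]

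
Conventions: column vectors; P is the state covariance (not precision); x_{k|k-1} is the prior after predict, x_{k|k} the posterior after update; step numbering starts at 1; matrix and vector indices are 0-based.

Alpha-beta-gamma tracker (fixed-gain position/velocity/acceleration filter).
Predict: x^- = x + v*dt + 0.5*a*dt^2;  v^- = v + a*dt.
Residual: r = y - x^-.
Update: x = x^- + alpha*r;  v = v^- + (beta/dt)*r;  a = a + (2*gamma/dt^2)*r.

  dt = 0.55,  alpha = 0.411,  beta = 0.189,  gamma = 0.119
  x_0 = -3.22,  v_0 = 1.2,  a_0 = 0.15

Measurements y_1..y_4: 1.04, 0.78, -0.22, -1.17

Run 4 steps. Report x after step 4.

x_post = 2.1453

step 1: x_pred=-2.5373  r=3.5773  x^+=-1.0670  v^+=2.5118  a^+=2.9645
step 2: x_pred=0.7628  r=0.0172  x^+=0.7699  v^+=4.1482  a^+=2.9780
step 3: x_pred=3.5018  r=-3.7218  x^+=1.9722  v^+=4.5072  a^+=0.0498
step 4: x_pred=4.4586  r=-5.6286  x^+=2.1453  v^+=2.6004  a^+=-4.3787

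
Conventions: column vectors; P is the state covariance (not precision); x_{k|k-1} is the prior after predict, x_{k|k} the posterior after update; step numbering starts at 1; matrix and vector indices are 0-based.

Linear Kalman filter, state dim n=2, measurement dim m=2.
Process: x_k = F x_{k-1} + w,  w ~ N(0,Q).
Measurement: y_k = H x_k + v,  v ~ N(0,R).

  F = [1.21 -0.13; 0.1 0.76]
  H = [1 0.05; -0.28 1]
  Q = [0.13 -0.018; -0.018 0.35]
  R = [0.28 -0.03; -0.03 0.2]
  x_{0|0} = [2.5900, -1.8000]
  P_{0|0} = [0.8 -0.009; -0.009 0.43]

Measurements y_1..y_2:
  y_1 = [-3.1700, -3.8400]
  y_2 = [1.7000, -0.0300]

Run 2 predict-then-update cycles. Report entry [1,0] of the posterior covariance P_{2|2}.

step 1: x^-=[3.3679, -1.1090]  P^-=[1.3114 0.0282; 0.0282 0.6050]  S=[1.5957 -0.3392; -0.3392 0.8920]  K=[0.8071 -0.0732; 0.1946 0.7434]  nu=[-6.4825, -1.7880]  x^+=[-1.7336, -3.6997]  P^+=[0.2270 0.0247; 0.0247 0.1498]
step 2: x^-=[-1.6167, -2.9851]  P^-=[0.4571 0.0171; 0.0171 0.4425]  S=[0.7399 -0.1190; -0.1190 0.6688]  K=[0.6097 -0.0573; 0.1629 0.6835]  nu=[3.4659, 2.5025]  x^+=[0.3530, -0.7100]  P^+=[0.1715 0.0183; 0.0183 0.1369]

P_post[1,0] = 0.0183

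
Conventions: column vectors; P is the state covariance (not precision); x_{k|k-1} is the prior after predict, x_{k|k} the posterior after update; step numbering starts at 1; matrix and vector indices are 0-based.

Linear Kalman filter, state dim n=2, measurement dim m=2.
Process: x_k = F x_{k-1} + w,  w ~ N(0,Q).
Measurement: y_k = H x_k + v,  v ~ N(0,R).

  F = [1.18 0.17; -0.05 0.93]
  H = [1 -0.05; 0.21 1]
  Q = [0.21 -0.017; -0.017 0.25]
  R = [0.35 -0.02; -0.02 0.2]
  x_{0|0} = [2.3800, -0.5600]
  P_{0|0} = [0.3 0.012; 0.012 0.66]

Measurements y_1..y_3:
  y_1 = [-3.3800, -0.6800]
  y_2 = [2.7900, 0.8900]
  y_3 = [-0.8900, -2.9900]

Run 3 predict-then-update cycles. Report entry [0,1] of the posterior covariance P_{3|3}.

step 1: x^-=[2.7132, -0.6398]  P^-=[0.6516 0.0827; 0.0827 0.8205]  S=[0.9954 0.1577; 0.1577 1.0839]  K=[0.6330 0.1105; -0.0824 0.7849]  nu=[-6.1252, -0.6100]  x^+=[-1.2313, -0.6136]  P^+=[0.2175 -0.0362; -0.0362 0.1662]
step 2: x^-=[-1.5572, -0.5091]  P^-=[0.5031 -0.0430; -0.0430 0.3977]  S=[0.8584 0.0232; 0.0232 0.6018]  K=[0.5864 0.0815; -0.0908 0.6493]  nu=[4.3218, 1.7261]  x^+=[1.1178, 0.2192]  P^+=[0.2017 -0.0378; -0.0378 0.1396]
step 3: x^-=[1.3562, 0.1479]  P^-=[0.4798 -0.0480; -0.0480 0.3748]  S=[0.8355 0.0145; 0.0145 0.5758]  K=[0.5757 0.0771; -0.0909 0.6357]  nu=[-2.2388, -3.4227]  x^+=[-0.1967, -1.8243]  P^+=[0.1981 -0.0377; -0.0377 0.1369]

P_post[0,1] = -0.0377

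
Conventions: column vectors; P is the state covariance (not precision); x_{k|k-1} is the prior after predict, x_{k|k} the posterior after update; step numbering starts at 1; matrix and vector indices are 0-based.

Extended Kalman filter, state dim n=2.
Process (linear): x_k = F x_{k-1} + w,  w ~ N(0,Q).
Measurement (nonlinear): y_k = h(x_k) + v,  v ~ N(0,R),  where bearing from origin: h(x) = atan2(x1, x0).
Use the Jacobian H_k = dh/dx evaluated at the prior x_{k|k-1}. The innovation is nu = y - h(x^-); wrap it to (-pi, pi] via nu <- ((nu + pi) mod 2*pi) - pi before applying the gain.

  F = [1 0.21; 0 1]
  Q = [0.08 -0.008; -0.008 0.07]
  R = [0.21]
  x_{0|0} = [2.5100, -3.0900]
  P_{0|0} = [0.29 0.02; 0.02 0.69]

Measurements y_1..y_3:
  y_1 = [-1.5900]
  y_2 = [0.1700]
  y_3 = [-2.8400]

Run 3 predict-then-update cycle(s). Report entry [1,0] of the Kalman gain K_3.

step 1: x^-=[1.8611, -3.0900]  P^-=[0.4088 0.1569; 0.1569 0.7600]  H_jac=[0.2375 0.1430]  S=[0.2593]  K=[0.4610; 0.5630]  nu=[-0.5613]  x^+=[1.6023, -3.4060]  P^+=[0.3537 0.0896; 0.0896 0.6778]
step 2: x^-=[0.8871, -3.4060]  P^-=[0.5012 0.2239; 0.2239 0.7478]  H_jac=[0.2749 0.0716]  S=[0.2605]  K=[0.5905; 0.4419]  nu=[1.4860]  x^+=[1.7646, -2.7494]  P^+=[0.4104 0.1560; 0.1560 0.6970]
step 3: x^-=[1.1872, -2.7494]  P^-=[0.5866 0.2943; 0.2943 0.7670]  H_jac=[0.3066 0.1324]  S=[0.3025]  K=[0.7234; 0.6340]  nu=[-1.6768]  x^+=[-0.0258, -3.8125]  P^+=[0.4284 0.1556; 0.1556 0.6454]

K[1,0] = 0.6340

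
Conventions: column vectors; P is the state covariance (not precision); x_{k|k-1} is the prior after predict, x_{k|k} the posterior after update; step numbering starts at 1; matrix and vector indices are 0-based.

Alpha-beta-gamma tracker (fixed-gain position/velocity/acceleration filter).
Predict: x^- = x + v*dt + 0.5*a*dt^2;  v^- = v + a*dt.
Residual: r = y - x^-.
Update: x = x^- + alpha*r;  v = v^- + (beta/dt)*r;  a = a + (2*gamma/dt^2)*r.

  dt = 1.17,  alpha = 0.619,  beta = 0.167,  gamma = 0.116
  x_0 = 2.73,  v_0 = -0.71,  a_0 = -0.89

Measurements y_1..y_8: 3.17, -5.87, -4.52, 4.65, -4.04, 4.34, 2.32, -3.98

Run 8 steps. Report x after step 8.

step 1: x_pred=1.2901  r=1.8799  x^+=2.4538  v^+=-1.4830  a^+=-0.5714
step 2: x_pred=0.3276  r=-6.1976  x^+=-3.5087  v^+=-3.0361  a^+=-1.6218
step 3: x_pred=-8.1710  r=3.6510  x^+=-5.9110  v^+=-4.4125  a^+=-1.0030
step 4: x_pred=-11.7601  r=16.4101  x^+=-1.6023  v^+=-3.2437  a^+=1.7782
step 5: x_pred=-4.1803  r=0.1403  x^+=-4.0934  v^+=-1.1432  a^+=1.8020
step 6: x_pred=-4.1976  r=8.5376  x^+=1.0872  v^+=2.1837  a^+=3.2489
step 7: x_pred=5.8658  r=-3.5458  x^+=3.6710  v^+=5.4788  a^+=2.6480
step 8: x_pred=11.8936  r=-15.8736  x^+=2.0678  v^+=6.3112  a^+=-0.0423

x_post = 2.0678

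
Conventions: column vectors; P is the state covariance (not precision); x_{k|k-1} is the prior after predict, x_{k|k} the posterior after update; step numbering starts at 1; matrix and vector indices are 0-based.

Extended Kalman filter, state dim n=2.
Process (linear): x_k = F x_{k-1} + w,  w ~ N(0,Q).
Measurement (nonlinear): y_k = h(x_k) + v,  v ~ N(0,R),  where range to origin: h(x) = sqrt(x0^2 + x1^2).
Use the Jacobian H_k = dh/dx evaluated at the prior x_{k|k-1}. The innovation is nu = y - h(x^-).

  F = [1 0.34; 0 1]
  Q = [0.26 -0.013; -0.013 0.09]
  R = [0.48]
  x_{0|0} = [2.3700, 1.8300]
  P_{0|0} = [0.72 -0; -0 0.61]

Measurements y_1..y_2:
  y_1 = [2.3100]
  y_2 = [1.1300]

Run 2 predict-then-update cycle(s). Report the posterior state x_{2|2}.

step 1: x^-=[2.9922, 1.8300]  P^-=[1.0505 0.1944; 0.1944 0.7000]  H_jac=[0.8531 0.5217]  S=[1.6082]  K=[0.6204; 0.3302]  nu=[-1.1974]  x^+=[2.2494, 1.4346]  P^+=[0.4316 -0.1350; -0.1350 0.5246]
step 2: x^-=[2.7371, 1.4346]  P^-=[0.6605 0.0303; 0.0303 0.6146]  H_jac=[0.8857 0.4642]  S=[1.1555]  K=[0.5184; 0.2702]  nu=[-1.9603]  x^+=[1.7209, 0.9050]  P^+=[0.3499 -0.1315; -0.1315 0.5303]

x_post = [1.7209, 0.9050]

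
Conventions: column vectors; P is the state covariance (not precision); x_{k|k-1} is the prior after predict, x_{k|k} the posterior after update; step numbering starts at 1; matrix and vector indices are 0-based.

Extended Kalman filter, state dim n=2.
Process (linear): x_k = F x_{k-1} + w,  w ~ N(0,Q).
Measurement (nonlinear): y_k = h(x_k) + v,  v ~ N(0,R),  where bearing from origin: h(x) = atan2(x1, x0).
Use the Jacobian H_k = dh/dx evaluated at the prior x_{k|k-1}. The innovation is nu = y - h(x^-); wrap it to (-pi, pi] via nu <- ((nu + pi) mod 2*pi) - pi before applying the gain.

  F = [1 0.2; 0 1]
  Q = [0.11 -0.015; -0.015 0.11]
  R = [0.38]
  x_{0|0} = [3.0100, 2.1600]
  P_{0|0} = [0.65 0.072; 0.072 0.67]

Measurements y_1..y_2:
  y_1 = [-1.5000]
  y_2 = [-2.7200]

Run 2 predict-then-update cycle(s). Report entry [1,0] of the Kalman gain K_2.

step 1: x^-=[3.4420, 2.1600]  P^-=[0.8156 0.1910; 0.1910 0.7800]  H_jac=[-0.1308 0.2084]  S=[0.4174]  K=[-0.1602; 0.3296]  nu=[-2.0604]  x^+=[3.7721, 1.4808]  P^+=[0.8049 0.2130; 0.2130 0.7346]
step 2: x^-=[4.0682, 1.4808]  P^-=[1.0295 0.3450; 0.3450 0.8446]  H_jac=[-0.0790 0.2170]  S=[0.4144]  K=[-0.0156; 0.3766]  nu=[-3.0691]  x^+=[4.1161, 0.3249]  P^+=[1.0294 0.3474; 0.3474 0.7859]

K[1,0] = 0.3766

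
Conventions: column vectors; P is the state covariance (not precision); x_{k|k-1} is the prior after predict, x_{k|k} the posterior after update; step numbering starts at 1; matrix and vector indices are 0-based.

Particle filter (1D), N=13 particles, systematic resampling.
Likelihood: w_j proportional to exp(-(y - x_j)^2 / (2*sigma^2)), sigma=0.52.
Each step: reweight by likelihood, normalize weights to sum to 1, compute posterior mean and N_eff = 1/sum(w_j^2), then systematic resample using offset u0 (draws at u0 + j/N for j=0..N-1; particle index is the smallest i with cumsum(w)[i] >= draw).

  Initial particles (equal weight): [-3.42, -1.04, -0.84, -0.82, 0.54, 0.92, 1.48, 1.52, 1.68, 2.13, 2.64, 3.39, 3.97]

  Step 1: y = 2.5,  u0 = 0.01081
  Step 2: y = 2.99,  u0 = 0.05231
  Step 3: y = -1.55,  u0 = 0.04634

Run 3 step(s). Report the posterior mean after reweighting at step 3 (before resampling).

post_mean = 2.1314

step 1: w=[0.0000, 0.0000, 0.0000, 0.0000, 0.0003, 0.0038, 0.0561, 0.0650, 0.1107, 0.2980, 0.3702, 0.0887, 0.0071]  mean=2.3126  Neff=3.9451  idx=[6, 7, 8, 9, 9, 9, 9, 10, 10, 10, 10, 10, 11]
step 2: w=[0.0025, 0.0032, 0.0072, 0.0437, 0.0437, 0.0437, 0.0437, 0.1369, 0.1369, 0.1369, 0.1369, 0.1369, 0.1277]  mean=2.6332  Neff=8.4940  idx=[3, 5, 7, 7, 8, 8, 9, 9, 10, 11, 11, 12, 12]
step 3: w=[0.4987, 0.4987, 0.0003, 0.0003, 0.0003, 0.0003, 0.0003, 0.0003, 0.0003, 0.0003, 0.0003, 0.0000, 0.0000]  mean=2.1314  Neff=2.0108  idx=[0, 0, 0, 0, 0, 0, 1, 1, 1, 1, 1, 1, 1]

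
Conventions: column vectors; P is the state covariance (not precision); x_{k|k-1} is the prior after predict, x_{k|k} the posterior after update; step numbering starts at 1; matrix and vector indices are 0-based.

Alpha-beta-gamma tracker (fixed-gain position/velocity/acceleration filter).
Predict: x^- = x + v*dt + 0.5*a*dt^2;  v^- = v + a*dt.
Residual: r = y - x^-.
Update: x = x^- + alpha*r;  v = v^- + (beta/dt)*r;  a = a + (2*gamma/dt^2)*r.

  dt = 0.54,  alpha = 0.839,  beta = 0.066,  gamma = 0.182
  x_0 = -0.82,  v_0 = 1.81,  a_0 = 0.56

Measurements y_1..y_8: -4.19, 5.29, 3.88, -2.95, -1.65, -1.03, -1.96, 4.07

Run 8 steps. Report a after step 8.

step 1: x_pred=0.2390  r=-4.4290  x^+=-3.4769  v^+=1.5711  a^+=-4.9687
step 2: x_pred=-3.3530  r=8.6430  x^+=3.8985  v^+=-0.0557  a^+=5.8202
step 3: x_pred=4.7170  r=-0.8370  x^+=4.0148  v^+=2.9849  a^+=4.7754
step 4: x_pred=6.3229  r=-9.2729  x^+=-1.4571  v^+=4.4303  a^+=-6.7998
step 5: x_pred=-0.0561  r=-1.5939  x^+=-1.3934  v^+=0.5636  a^+=-8.7894
step 6: x_pred=-2.3706  r=1.3406  x^+=-1.2458  v^+=-4.0189  a^+=-7.1160
step 7: x_pred=-4.4535  r=2.4935  x^+=-2.3615  v^+=-7.5568  a^+=-4.0034
step 8: x_pred=-7.0258  r=11.0958  x^+=2.2836  v^+=-8.3624  a^+=9.8473

a_post = 9.8473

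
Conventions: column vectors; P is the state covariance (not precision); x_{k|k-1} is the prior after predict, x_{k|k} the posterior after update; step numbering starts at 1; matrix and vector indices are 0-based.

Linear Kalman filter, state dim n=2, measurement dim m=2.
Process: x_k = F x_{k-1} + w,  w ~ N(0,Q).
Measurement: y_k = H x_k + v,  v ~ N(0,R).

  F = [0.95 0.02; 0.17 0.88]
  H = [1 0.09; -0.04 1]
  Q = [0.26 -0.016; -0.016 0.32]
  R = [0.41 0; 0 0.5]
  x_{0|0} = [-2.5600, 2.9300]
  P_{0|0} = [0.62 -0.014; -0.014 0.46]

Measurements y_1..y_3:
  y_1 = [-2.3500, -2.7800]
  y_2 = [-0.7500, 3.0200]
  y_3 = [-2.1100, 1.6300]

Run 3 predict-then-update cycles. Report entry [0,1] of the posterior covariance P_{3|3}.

P_post[0,1] = -0.0023

step 1: x^-=[-2.3734, 2.1432]  P^-=[0.8192 0.0805; 0.0805 0.6900]  S=[1.2493 0.1095; 0.1095 1.1848]  K=[0.6634 -0.0211; 0.0638 0.5737]  nu=[-0.1695, -5.0181]  x^+=[-2.3802, -0.7466]  P^+=[0.2720 0.0004; 0.0004 0.2869]
step 2: x^-=[-2.2761, -1.0616]  P^-=[0.5056 0.0333; 0.0333 0.5501]  S=[0.9260 0.0624; 0.0624 1.0483]  K=[0.5506 -0.0203; 0.0543 0.5203]  nu=[1.6217, 3.9906]  x^+=[-1.4645, 1.1027]  P^+=[0.2258 -0.0011; -0.0011 0.2601]
step 3: x^-=[-1.3692, 0.7214]  P^-=[0.4639 0.0241; 0.0241 0.5276]  S=[0.8825 0.0529; 0.0529 1.0264]  K=[0.5294 -0.0219; 0.0505 0.5105]  nu=[-0.8057, 0.8538]  x^+=[-1.8145, 1.1166]  P^+=[0.2173 -0.0023; -0.0023 0.2552]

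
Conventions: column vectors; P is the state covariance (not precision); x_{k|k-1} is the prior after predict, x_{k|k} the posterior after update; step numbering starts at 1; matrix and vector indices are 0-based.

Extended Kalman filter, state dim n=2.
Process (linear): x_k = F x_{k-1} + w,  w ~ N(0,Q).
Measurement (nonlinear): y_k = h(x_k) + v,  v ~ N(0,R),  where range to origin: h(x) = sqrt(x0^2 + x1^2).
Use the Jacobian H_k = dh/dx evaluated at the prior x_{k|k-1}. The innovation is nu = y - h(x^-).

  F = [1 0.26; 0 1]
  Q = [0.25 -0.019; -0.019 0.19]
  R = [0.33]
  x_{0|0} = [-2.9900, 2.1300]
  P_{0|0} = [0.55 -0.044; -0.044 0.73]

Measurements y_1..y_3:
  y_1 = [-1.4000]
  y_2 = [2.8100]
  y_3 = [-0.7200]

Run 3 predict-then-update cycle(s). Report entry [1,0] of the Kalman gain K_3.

step 1: x^-=[-2.4362, 2.1300]  P^-=[0.8265 0.1268; 0.1268 0.9200]  H_jac=[-0.7528 0.6582]  S=[1.0713]  K=[-0.5029; 0.4761]  nu=[-4.6360]  x^+=[-0.1049, -0.0774]  P^+=[0.5556 0.3833; 0.3833 0.6771]
step 2: x^-=[-0.1250, -0.0774]  P^-=[1.0507 0.5404; 0.5404 0.8671]  H_jac=[-0.8503 -0.5263]  S=[1.8135]  K=[-0.6495; -0.5050]  nu=[2.6630]  x^+=[-1.8545, -1.4222]  P^+=[0.2857 -0.0544; -0.0544 0.4046]
step 3: x^-=[-2.2243, -1.4222]  P^-=[0.5348 0.0318; 0.0318 0.5946]  H_jac=[-0.8425 -0.5387]  S=[0.9110]  K=[-0.5134; -0.3810]  nu=[-3.3601]  x^+=[-0.4993, -0.1421]  P^+=[0.2947 -0.1464; -0.1464 0.4624]

K[1,0] = -0.3810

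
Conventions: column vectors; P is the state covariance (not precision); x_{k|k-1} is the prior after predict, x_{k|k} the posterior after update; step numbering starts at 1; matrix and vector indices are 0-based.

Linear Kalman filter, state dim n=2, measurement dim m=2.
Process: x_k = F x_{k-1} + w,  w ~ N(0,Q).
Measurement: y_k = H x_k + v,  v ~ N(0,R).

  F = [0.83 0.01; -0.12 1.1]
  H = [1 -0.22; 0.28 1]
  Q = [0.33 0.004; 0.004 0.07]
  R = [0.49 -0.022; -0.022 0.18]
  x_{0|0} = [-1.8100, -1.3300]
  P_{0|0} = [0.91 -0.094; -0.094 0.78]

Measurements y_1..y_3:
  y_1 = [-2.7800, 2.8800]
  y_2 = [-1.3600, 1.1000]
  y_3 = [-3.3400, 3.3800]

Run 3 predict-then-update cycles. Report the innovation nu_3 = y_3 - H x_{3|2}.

step 1: x^-=[-1.5156, -1.2458]  P^-=[0.9554 -0.1638; -0.1638 1.0517]  S=[1.5684 -0.1395; -0.1395 1.2149]  K=[0.6464 0.1596; -0.1801 0.8072]  nu=[-1.5385, 4.5502]  x^+=[-1.7836, 2.7044]  P^+=[0.2980 -0.0689; -0.0689 0.1686]
step 2: x^-=[-1.4534, 3.1889]  P^-=[0.5342 -0.0867; -0.0867 0.2965]  S=[1.0767 -0.0190; -0.0190 0.4698]  K=[0.5166 0.1547; -0.1310 0.5741]  nu=[0.7949, -1.6819]  x^+=[-1.3030, 2.1192]  P^+=[0.2387 -0.0503; -0.0503 0.1203]
step 3: x^-=[-1.0603, 2.4875]  P^-=[0.4936 -0.0643; -0.0643 0.2323]  S=[1.0231 0.0047; 0.0047 0.4150]  K=[0.4955 0.1724; -0.1152 0.5177]  nu=[-1.7325, 1.1894]  x^+=[-1.7137, 3.3029]  P^+=[0.2293 -0.0441; -0.0441 0.1081]

innov = [-1.7325, 1.1894]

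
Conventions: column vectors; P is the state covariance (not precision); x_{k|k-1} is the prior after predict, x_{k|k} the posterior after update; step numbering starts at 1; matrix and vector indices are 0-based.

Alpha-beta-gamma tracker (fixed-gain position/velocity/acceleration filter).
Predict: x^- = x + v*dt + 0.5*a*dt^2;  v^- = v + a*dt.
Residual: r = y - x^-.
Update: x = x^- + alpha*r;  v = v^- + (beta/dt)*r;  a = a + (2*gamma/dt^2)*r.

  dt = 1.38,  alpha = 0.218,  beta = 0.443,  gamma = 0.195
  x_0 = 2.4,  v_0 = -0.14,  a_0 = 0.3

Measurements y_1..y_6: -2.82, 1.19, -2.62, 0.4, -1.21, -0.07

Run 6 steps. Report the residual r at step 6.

resid = -2.0027

step 1: x_pred=2.4925  r=-5.3125  x^+=1.3343  v^+=-1.4314  a^+=-0.7879
step 2: x_pred=-1.3912  r=2.5812  x^+=-0.8285  v^+=-1.6901  a^+=-0.2593
step 3: x_pred=-3.4078  r=0.7878  x^+=-3.2361  v^+=-1.7951  a^+=-0.0980
step 4: x_pred=-5.8066  r=6.2066  x^+=-4.4536  v^+=0.0621  a^+=1.1730
step 5: x_pred=-3.2509  r=2.0409  x^+=-2.8060  v^+=2.3361  a^+=1.5910
step 6: x_pred=1.9327  r=-2.0027  x^+=1.4961  v^+=3.8887  a^+=1.1809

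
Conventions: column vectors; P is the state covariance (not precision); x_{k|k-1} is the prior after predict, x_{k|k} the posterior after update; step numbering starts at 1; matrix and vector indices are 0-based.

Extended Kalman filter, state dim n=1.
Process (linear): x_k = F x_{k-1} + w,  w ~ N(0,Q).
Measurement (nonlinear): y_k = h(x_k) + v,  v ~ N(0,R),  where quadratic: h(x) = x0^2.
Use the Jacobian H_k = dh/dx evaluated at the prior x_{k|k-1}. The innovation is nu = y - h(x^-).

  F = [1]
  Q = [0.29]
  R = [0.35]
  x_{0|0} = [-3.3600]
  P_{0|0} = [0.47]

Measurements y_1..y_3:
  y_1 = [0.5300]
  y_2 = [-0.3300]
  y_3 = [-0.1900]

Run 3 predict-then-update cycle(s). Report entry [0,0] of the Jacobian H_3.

H_jac[0,0] = -1.7565

step 1: x^-=[-3.3600]  P^-=[0.7600]  H_jac=[-6.7200]  S=[34.6704]  K=[-0.1473]  nu=[-10.7596]  x^+=[-1.7750]  P^+=[0.0077]
step 2: x^-=[-1.7750]  P^-=[0.2977]  H_jac=[-3.5501]  S=[4.1016]  K=[-0.2576]  nu=[-3.4807]  x^+=[-0.8782]  P^+=[0.0254]
step 3: x^-=[-0.8782]  P^-=[0.3154]  H_jac=[-1.7565]  S=[1.3231]  K=[-0.4187]  nu=[-0.9613]  x^+=[-0.4757]  P^+=[0.0834]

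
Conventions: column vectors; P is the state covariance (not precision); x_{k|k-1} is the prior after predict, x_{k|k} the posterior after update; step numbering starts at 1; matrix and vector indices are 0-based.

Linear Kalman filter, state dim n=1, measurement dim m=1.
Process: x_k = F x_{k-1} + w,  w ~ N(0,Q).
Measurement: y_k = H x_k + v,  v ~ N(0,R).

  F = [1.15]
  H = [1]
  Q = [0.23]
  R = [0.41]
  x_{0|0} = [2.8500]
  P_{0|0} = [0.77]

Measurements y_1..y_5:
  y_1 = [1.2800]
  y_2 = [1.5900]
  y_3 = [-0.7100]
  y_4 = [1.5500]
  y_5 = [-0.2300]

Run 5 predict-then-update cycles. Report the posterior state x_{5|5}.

x_post = [0.4184]

step 1: x^-=[3.2775]  P^-=[1.2483]  S=[1.6583]  K=[0.7528]  nu=[-1.9975]  x^+=[1.7739]  P^+=[0.3086]
step 2: x^-=[2.0399]  P^-=[0.6382]  S=[1.0482]  K=[0.6088]  nu=[-0.4499]  x^+=[1.7660]  P^+=[0.2496]
step 3: x^-=[2.0309]  P^-=[0.5601]  S=[0.9701]  K=[0.5774]  nu=[-2.7409]  x^+=[0.4484]  P^+=[0.2367]
step 4: x^-=[0.5156]  P^-=[0.5431]  S=[0.9531]  K=[0.5698]  nu=[1.0344]  x^+=[1.1050]  P^+=[0.2336]
step 5: x^-=[1.2708]  P^-=[0.5390]  S=[0.9490]  K=[0.5680]  nu=[-1.5008]  x^+=[0.4184]  P^+=[0.2329]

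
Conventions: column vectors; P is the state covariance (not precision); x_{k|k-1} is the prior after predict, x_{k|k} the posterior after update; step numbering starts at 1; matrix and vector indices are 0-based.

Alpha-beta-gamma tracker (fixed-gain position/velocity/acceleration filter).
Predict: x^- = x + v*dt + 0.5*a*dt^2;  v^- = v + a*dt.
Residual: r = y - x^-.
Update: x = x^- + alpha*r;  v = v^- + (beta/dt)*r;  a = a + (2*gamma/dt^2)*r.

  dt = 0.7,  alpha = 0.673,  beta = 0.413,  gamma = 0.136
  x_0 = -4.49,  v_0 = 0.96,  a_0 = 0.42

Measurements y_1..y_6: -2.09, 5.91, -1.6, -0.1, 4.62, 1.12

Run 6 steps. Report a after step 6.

a_post = -2.5419

step 1: x_pred=-3.7151  r=1.6251  x^+=-2.6214  v^+=2.2128  a^+=1.3221
step 2: x_pred=-0.7485  r=6.6585  x^+=3.7327  v^+=7.0668  a^+=5.0183
step 3: x_pred=9.9089  r=-11.5089  x^+=2.1634  v^+=3.7893  a^+=-1.3704
step 4: x_pred=4.4802  r=-4.5802  x^+=1.3977  v^+=0.1278  a^+=-3.9128
step 5: x_pred=0.5285  r=4.0915  x^+=3.2821  v^+=-0.1972  a^+=-1.6416
step 6: x_pred=2.7418  r=-1.6218  x^+=1.6503  v^+=-2.3033  a^+=-2.5419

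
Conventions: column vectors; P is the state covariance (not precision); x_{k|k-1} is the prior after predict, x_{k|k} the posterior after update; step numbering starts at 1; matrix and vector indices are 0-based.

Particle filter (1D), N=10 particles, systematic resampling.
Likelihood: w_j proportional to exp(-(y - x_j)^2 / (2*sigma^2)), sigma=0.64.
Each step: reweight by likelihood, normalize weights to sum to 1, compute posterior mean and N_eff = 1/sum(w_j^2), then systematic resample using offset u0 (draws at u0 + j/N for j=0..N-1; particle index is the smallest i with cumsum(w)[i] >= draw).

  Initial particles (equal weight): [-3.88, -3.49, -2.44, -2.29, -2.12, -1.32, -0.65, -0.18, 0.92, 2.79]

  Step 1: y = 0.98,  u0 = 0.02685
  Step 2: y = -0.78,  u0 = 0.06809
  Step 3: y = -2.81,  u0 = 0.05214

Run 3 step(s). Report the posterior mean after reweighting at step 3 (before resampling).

step 1: w=[0.0000, 0.0000, 0.0000, 0.0000, 0.0000, 0.0013, 0.0313, 0.1550, 0.7977, 0.0147]  mean=0.7250  Neff=1.5114  idx=[6, 7, 8, 8, 8, 8, 8, 8, 8, 8]
step 2: w=[0.5270, 0.3466, 0.0158, 0.0158, 0.0158, 0.0158, 0.0158, 0.0158, 0.0158, 0.0158]  mean=-0.2886  Neff=2.5009  idx=[0, 0, 0, 0, 0, 1, 1, 1, 1, 7]
step 3: w=[0.1903, 0.1903, 0.1903, 0.1903, 0.1903, 0.0122, 0.0122, 0.0122, 0.0122, 0.0000]  mean=-0.6271  Neff=5.5074  idx=[0, 0, 1, 1, 2, 2, 3, 3, 4, 5]

post_mean = -0.6271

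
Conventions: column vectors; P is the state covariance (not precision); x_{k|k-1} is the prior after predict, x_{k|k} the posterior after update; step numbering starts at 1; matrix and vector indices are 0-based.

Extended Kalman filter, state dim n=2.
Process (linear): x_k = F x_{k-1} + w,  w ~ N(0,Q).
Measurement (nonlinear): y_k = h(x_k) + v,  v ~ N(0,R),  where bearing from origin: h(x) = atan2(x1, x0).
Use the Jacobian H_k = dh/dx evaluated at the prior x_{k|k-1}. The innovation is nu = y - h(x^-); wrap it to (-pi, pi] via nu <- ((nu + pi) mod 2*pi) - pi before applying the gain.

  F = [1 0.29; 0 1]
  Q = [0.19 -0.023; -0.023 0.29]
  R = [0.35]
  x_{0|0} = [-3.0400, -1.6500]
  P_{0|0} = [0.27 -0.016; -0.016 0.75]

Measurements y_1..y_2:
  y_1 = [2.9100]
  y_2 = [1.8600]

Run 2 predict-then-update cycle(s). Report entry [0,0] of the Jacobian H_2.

step 1: x^-=[-3.5185, -1.6500]  P^-=[0.5138 0.1785; 0.1785 1.0400]  H_jac=[0.1093 -0.2330]  S=[0.4035]  K=[0.0361; -0.5522]  nu=[-0.6701]  x^+=[-3.5427, -1.2800]  P^+=[0.5133 0.1865; 0.1865 0.9170]
step 2: x^-=[-3.9139, -1.2800]  P^-=[0.8886 0.4295; 0.4295 1.2070]  H_jac=[0.0755 -0.2308]  S=[0.4044]  K=[-0.0793; -0.6087]  nu=[-1.5977]  x^+=[-3.7872, -0.3074]  P^+=[0.8860 0.4099; 0.4099 1.0571]

H_jac[0,0] = 0.0755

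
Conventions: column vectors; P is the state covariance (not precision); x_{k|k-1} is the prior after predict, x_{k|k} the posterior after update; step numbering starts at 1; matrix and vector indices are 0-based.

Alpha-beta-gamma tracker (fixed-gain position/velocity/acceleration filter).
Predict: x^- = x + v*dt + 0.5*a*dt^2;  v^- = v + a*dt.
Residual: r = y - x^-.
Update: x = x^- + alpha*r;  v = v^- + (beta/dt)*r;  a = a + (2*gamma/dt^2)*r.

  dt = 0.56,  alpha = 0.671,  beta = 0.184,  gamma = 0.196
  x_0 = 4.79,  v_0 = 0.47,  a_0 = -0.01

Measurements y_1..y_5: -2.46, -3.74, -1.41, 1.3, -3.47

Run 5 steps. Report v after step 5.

v_post = 0.2951

step 1: x_pred=5.0516  r=-7.5116  x^+=0.0113  v^+=-2.0037  a^+=-9.3995
step 2: x_pred=-2.5846  r=-1.1554  x^+=-3.3599  v^+=-7.6471  a^+=-10.8438
step 3: x_pred=-9.3425  r=7.9325  x^+=-4.0198  v^+=-11.1132  a^+=-0.9281
step 4: x_pred=-10.3887  r=11.6887  x^+=-2.5456  v^+=-7.7924  a^+=13.6828
step 5: x_pred=-4.7639  r=1.2939  x^+=-3.8957  v^+=0.2951  a^+=15.3001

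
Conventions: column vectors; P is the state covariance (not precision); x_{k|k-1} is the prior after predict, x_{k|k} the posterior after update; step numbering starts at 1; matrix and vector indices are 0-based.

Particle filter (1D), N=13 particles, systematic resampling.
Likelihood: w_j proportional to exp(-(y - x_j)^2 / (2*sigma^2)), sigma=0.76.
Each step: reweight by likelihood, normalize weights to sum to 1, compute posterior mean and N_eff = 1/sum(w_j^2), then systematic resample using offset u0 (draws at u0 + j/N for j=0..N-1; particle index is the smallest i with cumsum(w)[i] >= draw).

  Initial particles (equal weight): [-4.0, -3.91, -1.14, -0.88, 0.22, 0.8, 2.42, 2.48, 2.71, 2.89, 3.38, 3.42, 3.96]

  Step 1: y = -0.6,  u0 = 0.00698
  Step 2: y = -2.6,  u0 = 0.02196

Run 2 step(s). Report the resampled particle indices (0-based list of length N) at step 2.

resampled_idx = [0, 0, 1, 1, 2, 2, 3, 3, 4, 4, 6, 7, 8]

step 1: w=[0.0000, 0.0000, 0.3166, 0.3807, 0.2277, 0.0747, 0.0002, 0.0001, 0.0000, 0.0000, 0.0000, 0.0000, 0.0000]  mean=-0.5855  Neff=3.3049  idx=[2, 2, 2, 2, 2, 3, 3, 3, 3, 4, 4, 4, 5]
step 2: w=[0.1434, 0.1434, 0.1434, 0.1434, 0.1434, 0.0701, 0.0701, 0.0701, 0.0701, 0.0009, 0.0009, 0.0009, 0.0000]  mean=-1.0632  Neff=8.1686  idx=[0, 0, 1, 1, 2, 2, 3, 3, 4, 4, 6, 7, 8]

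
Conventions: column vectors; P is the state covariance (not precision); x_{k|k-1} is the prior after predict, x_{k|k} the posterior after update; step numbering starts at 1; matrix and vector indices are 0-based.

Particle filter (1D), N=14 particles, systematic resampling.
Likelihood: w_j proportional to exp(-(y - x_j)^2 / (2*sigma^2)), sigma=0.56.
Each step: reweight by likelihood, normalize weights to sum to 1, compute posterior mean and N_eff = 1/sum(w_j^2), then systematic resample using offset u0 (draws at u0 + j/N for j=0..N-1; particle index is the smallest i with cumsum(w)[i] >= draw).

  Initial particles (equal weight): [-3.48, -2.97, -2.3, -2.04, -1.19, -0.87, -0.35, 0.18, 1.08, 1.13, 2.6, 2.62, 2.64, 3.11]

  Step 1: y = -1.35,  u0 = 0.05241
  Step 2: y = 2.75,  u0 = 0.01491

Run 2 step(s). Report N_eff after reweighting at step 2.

step 1: w=[0.0003, 0.0059, 0.0912, 0.1800, 0.3691, 0.2663, 0.0781, 0.0092, 0.0000, 0.0000, 0.0000, 0.0000, 0.0000, 0.0000]  mean=-1.2917  Neff=3.9361  idx=[2, 3, 3, 3, 4, 4, 4, 4, 4, 5, 5, 5, 5, 6]
step 2: w=[0.0000, 0.0000, 0.0000, 0.0000, 0.0001, 0.0001, 0.0001, 0.0001, 0.0001, 0.0037, 0.0037, 0.0037, 0.0037, 0.9846]  mean=-0.3581  Neff=1.0314  idx=[12, 13, 13, 13, 13, 13, 13, 13, 13, 13, 13, 13, 13, 13]

N_eff = 1.0314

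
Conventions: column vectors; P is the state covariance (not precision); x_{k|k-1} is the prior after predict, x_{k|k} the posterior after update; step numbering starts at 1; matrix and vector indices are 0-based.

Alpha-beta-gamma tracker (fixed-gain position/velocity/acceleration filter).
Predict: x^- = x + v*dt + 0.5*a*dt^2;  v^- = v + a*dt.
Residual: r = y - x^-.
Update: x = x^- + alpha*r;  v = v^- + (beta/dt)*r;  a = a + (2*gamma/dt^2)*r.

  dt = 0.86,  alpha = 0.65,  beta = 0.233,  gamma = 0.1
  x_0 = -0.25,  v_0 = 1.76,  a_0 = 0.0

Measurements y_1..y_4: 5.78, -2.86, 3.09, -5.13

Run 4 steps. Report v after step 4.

v_post = -2.4173

step 1: x_pred=1.2636  r=4.5164  x^+=4.1993  v^+=2.9836  a^+=1.2213
step 2: x_pred=7.2168  r=-10.0768  x^+=0.6669  v^+=1.3038  a^+=-1.5036
step 3: x_pred=1.2321  r=1.8579  x^+=2.4398  v^+=0.5141  a^+=-1.0012
step 4: x_pred=2.5116  r=-7.6416  x^+=-2.4554  v^+=-2.4173  a^+=-3.0676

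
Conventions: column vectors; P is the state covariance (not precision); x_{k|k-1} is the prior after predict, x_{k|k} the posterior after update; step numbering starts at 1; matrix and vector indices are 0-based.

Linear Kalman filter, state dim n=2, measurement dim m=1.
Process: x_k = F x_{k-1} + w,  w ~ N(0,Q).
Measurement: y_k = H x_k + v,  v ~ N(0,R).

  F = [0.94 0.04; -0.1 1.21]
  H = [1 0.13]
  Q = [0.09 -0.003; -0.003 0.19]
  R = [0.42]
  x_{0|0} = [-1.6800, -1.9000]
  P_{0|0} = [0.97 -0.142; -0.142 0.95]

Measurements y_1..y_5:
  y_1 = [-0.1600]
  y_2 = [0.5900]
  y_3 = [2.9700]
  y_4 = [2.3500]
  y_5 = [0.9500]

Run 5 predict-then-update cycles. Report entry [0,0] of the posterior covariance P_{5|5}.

step 1: x^-=[-1.6552, -2.1310]  P^-=[0.9379 -0.2091; -0.2091 1.6250]  S=[1.3310]  K=[0.6842; 0.0016]  nu=[1.7722]  x^+=[-0.4426, -2.1282]  P^+=[0.3148 -0.2106; -0.2106 1.6250]
step 2: x^-=[-0.5011, -2.5309]  P^-=[0.3549 -0.1926; -0.1926 2.6232]  S=[0.7691]  K=[0.4289; 0.1929]  nu=[1.4201]  x^+=[0.1079, -2.2569]  P^+=[0.2134 -0.2563; -0.2563 2.5946]
step 3: x^-=[0.0112, -2.7416]  P^-=[0.2635 -0.1879; -0.1879 4.0529]  S=[0.7031]  K=[0.3400; 0.4821]  nu=[3.3153]  x^+=[1.1383, -1.1434]  P^+=[0.1822 -0.3032; -0.3032 3.8895]
step 4: x^-=[1.0242, -1.4973]  P^-=[0.2344 -0.1755; -0.1755 5.9597]  S=[0.7095]  K=[0.2982; 0.8446]  nu=[1.5204]  x^+=[1.4777, -0.2131]  P^+=[0.1713 -0.3542; -0.3542 5.4536]
step 5: x^-=[1.3805, -0.4056]  P^-=[0.2235 -0.1566; -0.1566 8.2620]  S=[0.7424]  K=[0.2736; 1.2358]  nu=[-0.3778]  x^+=[1.2771, -0.8725]  P^+=[0.1679 -0.4076; -0.4076 7.1282]

P_post[0,0] = 0.1679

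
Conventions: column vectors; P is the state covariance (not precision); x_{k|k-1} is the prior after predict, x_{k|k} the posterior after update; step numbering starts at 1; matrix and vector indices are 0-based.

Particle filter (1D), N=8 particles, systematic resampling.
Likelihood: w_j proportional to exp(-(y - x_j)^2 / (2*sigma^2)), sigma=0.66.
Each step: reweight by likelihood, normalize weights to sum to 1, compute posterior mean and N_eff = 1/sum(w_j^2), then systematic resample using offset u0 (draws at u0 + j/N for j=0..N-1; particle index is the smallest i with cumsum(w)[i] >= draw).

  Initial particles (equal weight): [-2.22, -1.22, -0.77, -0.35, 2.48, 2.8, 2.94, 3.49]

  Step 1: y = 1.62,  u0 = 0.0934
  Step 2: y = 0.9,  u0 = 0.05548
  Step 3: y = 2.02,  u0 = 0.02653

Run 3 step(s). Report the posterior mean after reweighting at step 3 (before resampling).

post_mean = 2.5066

step 1: w=[0.0000, 0.0001, 0.0018, 0.0146, 0.5371, 0.2539, 0.1699, 0.0227]  mean=2.6148  Neff=2.6144  idx=[4, 4, 4, 4, 5, 5, 6, 6]
step 2: w=[0.2061, 0.2061, 0.2061, 0.2061, 0.0574, 0.0574, 0.0305, 0.0305]  mean=2.5448  Neff=5.6086  idx=[0, 0, 1, 2, 2, 3, 3, 5]
step 3: w=[0.1310, 0.1310, 0.1310, 0.1310, 0.1310, 0.1310, 0.1310, 0.0831]  mean=2.5066  Neff=7.8734  idx=[0, 1, 2, 3, 4, 4, 5, 6]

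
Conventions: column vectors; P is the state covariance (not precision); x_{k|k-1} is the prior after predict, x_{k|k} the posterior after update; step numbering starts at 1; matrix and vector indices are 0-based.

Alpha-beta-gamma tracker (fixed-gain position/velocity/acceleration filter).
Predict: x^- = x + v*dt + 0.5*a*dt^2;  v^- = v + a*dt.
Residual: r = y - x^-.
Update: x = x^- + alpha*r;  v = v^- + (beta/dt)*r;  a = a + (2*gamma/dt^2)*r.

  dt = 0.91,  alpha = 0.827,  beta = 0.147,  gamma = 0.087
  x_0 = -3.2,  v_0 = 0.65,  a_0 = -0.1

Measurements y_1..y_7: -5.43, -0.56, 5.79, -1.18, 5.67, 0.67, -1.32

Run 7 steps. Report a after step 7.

step 1: x_pred=-2.6499  r=-2.7801  x^+=-4.9490  v^+=0.1099  a^+=-0.6842
step 2: x_pred=-5.1323  r=4.5723  x^+=-1.3510  v^+=0.2259  a^+=0.2766
step 3: x_pred=-1.0309  r=6.8209  x^+=4.6100  v^+=1.5795  a^+=1.7098
step 4: x_pred=6.7552  r=-7.9352  x^+=0.1928  v^+=1.8535  a^+=0.0424
step 5: x_pred=1.8971  r=3.7729  x^+=5.0173  v^+=2.5016  a^+=0.8352
step 6: x_pred=7.6396  r=-6.9696  x^+=1.8757  v^+=2.1358  a^+=-0.6292
step 7: x_pred=3.5588  r=-4.8788  x^+=-0.4760  v^+=0.7751  a^+=-1.6544

a_post = -1.6544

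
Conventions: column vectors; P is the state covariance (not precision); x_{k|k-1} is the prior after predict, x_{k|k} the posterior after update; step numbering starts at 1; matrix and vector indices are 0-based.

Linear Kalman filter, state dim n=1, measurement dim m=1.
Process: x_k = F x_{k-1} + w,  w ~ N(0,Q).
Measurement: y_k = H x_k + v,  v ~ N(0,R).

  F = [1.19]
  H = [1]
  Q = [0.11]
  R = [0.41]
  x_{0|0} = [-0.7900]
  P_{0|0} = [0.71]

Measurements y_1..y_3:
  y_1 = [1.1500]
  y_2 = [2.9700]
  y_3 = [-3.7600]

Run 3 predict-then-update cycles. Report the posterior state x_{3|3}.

x_post = [-0.8022]

step 1: x^-=[-0.9401]  P^-=[1.1154]  S=[1.5254]  K=[0.7312]  nu=[2.0901]  x^+=[0.5882]  P^+=[0.2998]
step 2: x^-=[0.7000]  P^-=[0.5345]  S=[0.9445]  K=[0.5659]  nu=[2.2700]  x^+=[1.9847]  P^+=[0.2320]
step 3: x^-=[2.3617]  P^-=[0.4386]  S=[0.8486]  K=[0.5168]  nu=[-6.1217]  x^+=[-0.8022]  P^+=[0.2119]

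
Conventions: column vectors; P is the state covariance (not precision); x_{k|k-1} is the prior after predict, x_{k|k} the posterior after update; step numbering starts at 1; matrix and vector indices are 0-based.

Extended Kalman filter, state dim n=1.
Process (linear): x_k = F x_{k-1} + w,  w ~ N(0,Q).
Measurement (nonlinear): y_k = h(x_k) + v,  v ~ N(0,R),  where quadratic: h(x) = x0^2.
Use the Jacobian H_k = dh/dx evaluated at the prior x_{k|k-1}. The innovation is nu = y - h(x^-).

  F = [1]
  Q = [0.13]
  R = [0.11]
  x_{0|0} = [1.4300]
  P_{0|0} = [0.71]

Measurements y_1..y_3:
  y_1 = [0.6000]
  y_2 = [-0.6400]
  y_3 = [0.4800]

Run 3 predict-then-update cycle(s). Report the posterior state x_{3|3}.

step 1: x^-=[1.4300]  P^-=[0.8400]  H_jac=[2.8600]  S=[6.9809]  K=[0.3441]  nu=[-1.4449]  x^+=[0.9328]  P^+=[0.0132]
step 2: x^-=[0.9328]  P^-=[0.1432]  H_jac=[1.8655]  S=[0.6085]  K=[0.4391]  nu=[-1.5100]  x^+=[0.2696]  P^+=[0.0259]
step 3: x^-=[0.2696]  P^-=[0.1559]  H_jac=[0.5393]  S=[0.1553]  K=[0.5412]  nu=[0.4073]  x^+=[0.4901]  P^+=[0.1104]

x_post = [0.4901]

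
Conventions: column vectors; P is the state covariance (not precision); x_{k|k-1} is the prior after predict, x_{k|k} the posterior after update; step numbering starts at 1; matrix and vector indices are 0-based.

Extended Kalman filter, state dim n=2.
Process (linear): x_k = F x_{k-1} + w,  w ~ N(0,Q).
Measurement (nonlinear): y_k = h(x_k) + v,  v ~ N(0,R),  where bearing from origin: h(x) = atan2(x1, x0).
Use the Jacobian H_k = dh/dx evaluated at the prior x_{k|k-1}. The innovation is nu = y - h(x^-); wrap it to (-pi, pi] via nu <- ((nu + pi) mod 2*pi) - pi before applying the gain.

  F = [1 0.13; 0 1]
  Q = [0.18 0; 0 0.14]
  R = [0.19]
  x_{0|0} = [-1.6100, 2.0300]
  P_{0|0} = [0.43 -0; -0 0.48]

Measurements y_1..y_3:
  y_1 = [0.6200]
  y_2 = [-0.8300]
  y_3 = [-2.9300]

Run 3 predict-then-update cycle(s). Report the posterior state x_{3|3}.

x_post = [1.2556, 4.0902]

step 1: x^-=[-1.3461, 2.0300]  P^-=[0.6181 0.0624; 0.0624 0.6200]  H_jac=[-0.3422 -0.2269]  S=[0.3040]  K=[-0.7423; -0.5330]  nu=[-1.5363]  x^+=[-0.2056, 2.8489]  P^+=[0.4506 -0.0579; -0.0579 0.5336]
step 2: x^-=[0.1647, 2.8489]  P^-=[0.6246 0.0115; 0.0115 0.6736]  H_jac=[-0.3498 0.0202]  S=[0.2666]  K=[-0.8189; 0.0360]  nu=[-2.3430]  x^+=[2.0834, 2.7645]  P^+=[0.4458 0.0194; 0.0194 0.6733]
step 3: x^-=[2.4427, 2.7645]  P^-=[0.6423 0.1069; 0.1069 0.8133]  H_jac=[-0.2031 0.1795]  S=[0.2349]  K=[-0.4737; 0.5290]  nu=[2.5061]  x^+=[1.2556, 4.0902]  P^+=[0.5895 0.1658; 0.1658 0.7476]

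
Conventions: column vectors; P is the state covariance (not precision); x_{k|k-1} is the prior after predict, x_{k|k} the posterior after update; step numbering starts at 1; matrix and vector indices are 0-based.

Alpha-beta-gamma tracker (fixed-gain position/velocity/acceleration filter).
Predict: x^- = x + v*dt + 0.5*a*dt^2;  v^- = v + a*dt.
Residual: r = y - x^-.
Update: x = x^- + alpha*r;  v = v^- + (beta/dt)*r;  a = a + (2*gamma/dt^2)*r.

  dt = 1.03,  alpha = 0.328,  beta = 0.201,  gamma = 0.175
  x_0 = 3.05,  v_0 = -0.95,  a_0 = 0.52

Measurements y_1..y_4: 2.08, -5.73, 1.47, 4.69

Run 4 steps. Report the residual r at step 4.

step 1: x_pred=2.3473  r=-0.2673  x^+=2.2596  v^+=-0.4666  a^+=0.4318
step 2: x_pred=2.0081  r=-7.7381  x^+=-0.5300  v^+=-1.5319  a^+=-2.1211
step 3: x_pred=-3.2329  r=4.7029  x^+=-1.6904  v^+=-2.7988  a^+=-0.5695
step 4: x_pred=-4.8753  r=9.5653  x^+=-1.7379  v^+=-1.5188  a^+=2.5861

resid = 9.5653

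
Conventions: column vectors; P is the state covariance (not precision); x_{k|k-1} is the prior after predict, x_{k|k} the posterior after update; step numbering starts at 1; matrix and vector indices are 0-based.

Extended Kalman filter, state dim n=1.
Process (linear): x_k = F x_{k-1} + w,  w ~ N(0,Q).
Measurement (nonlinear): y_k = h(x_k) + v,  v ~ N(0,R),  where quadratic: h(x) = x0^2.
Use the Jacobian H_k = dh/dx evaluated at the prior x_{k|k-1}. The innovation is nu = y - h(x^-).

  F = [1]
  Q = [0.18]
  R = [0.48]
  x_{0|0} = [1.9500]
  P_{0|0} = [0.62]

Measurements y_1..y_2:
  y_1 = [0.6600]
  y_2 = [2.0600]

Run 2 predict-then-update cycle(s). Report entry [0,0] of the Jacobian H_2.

step 1: x^-=[1.9500]  P^-=[0.8000]  H_jac=[3.9000]  S=[12.6480]  K=[0.2467]  nu=[-3.1425]  x^+=[1.1748]  P^+=[0.0304]
step 2: x^-=[1.1748]  P^-=[0.2104]  H_jac=[2.3496]  S=[1.6413]  K=[0.3011]  nu=[0.6798]  x^+=[1.3795]  P^+=[0.0615]

H_jac[0,0] = 2.3496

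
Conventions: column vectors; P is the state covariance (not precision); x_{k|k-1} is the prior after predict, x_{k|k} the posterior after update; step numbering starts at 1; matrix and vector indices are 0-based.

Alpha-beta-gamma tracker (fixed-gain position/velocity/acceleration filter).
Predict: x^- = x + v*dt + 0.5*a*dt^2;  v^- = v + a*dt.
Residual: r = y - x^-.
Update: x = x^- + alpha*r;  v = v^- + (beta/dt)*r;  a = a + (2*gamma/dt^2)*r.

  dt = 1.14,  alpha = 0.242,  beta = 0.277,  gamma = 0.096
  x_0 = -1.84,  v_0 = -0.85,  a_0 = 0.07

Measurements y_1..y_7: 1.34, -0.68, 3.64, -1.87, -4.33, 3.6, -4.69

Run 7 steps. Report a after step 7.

a_post = -1.9822

step 1: x_pred=-2.7635  r=4.1035  x^+=-1.7705  v^+=0.2269  a^+=0.6762
step 2: x_pred=-1.0724  r=0.3924  x^+=-0.9774  v^+=1.0931  a^+=0.7342
step 3: x_pred=0.7458  r=2.8942  x^+=1.4462  v^+=2.6334  a^+=1.1618
step 4: x_pred=5.2032  r=-7.0732  x^+=3.4915  v^+=2.2392  a^+=0.1168
step 5: x_pred=6.1200  r=-10.4500  x^+=3.5911  v^+=-0.1669  a^+=-1.4271
step 6: x_pred=2.4736  r=1.1264  x^+=2.7462  v^+=-1.5200  a^+=-1.2606
step 7: x_pred=0.1942  r=-4.8842  x^+=-0.9878  v^+=-4.1439  a^+=-1.9822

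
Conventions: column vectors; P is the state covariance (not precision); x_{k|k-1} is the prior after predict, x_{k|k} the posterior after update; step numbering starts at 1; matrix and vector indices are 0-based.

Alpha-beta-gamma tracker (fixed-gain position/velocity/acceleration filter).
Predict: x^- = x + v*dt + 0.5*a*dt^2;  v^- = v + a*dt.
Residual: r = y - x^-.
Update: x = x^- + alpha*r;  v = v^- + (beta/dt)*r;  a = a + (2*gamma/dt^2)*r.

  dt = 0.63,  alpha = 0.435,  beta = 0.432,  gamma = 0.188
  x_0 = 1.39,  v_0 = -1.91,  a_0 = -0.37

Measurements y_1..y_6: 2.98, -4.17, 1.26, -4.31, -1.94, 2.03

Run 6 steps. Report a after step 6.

a_post = 7.4840

step 1: x_pred=0.1133  r=2.8667  x^+=1.3603  v^+=-0.1773  a^+=2.3458
step 2: x_pred=1.7141  r=-5.8841  x^+=-0.8455  v^+=-2.7343  a^+=-3.2285
step 3: x_pred=-3.2088  r=4.4688  x^+=-1.2649  v^+=-1.7039  a^+=1.0050
step 4: x_pred=-2.1389  r=-2.1711  x^+=-3.0833  v^+=-2.5595  a^+=-1.0518
step 5: x_pred=-4.9046  r=2.9646  x^+=-3.6150  v^+=-1.1893  a^+=1.7567
step 6: x_pred=-4.0156  r=6.0456  x^+=-1.3858  v^+=4.0630  a^+=7.4840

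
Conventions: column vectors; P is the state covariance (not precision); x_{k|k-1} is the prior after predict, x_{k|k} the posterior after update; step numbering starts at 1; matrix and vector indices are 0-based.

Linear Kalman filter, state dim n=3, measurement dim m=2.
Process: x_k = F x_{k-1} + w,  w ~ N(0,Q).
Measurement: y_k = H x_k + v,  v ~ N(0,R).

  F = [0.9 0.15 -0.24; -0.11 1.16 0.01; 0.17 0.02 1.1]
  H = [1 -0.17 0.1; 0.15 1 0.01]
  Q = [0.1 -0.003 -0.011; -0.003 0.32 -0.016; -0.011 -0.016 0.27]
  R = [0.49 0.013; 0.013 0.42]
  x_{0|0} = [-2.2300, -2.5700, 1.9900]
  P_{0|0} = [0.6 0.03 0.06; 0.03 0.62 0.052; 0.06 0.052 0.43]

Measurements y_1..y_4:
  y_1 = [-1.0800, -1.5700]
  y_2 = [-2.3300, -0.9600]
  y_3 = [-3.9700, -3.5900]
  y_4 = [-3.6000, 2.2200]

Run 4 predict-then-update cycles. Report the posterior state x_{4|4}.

step 1: x^-=[-2.8701, -2.7160, 1.7585]  P^-=[0.6032 0.0630 0.0357; 0.0630 1.1550 0.0569; 0.0357 0.0569 0.8328]  S=[1.1187 -0.0242; -0.0242 1.6088]  K=[0.5350 0.1037; -0.0985 0.7227; 0.0987 0.0454]  nu=[1.1525, 1.5589]  x^+=[-2.0919, -1.7029, 1.9430]  P^+=[0.2683 0.0105 -0.0301; 0.0105 0.3005 0.0167; -0.0301 0.0167 0.8188]
step 2: x^-=[-2.6044, -1.7259, 1.7477]  P^-=[0.3859 0.0259 -0.2106; 0.0259 0.7254 0.0219; -0.2106 0.0219 1.2582]  S=[0.8578 -0.0290; -0.0290 1.1618]  K=[0.4229 0.0809; -0.0898 0.6257; -0.1032 -0.0001]  nu=[-0.1937, 1.1391]  x^+=[-2.5942, -0.9958, 1.7675]  P^+=[0.2269 0.0072 -0.1734; 0.0072 0.2604 0.0121; -0.1734 0.0121 1.2491]
step 3: x^-=[-2.9084, -0.8521, 1.4833]  P^-=[0.4375 0.0147 -0.4676; 0.0147 0.6721 0.0371; -0.4676 0.0371 1.7237]  S=[0.8644 -0.0276; -0.0276 1.1059]  K=[0.4517 0.0797; -0.0914 0.6078; -0.3496 -0.0230]  nu=[-1.3548, -2.3165]  x^+=[-3.7050, -2.1362, 2.0103]  P^+=[0.2561 0.0042 -0.3301; 0.0042 0.2533 0.0191; -0.3301 0.0191 1.6180]
step 4: x^-=[-4.1374, -2.0503, 1.5387]  P^-=[0.5487 -0.0008 -0.7083; -0.0008 0.6641 0.0675; -0.7083 0.0675 2.1126]  S=[0.9354 -0.0273; -0.0273 1.0957]  K=[0.5134 0.0807; -0.0967 0.6042; -0.5445 -0.0297]  nu=[0.0350, 4.8755]  x^+=[-3.7258, 0.8923, 1.3751]  P^+=[0.2973 0.0004 -0.4458; 0.0004 0.2522 0.0290; -0.4458 0.0290 1.8352]

x_post = [-3.7258, 0.8923, 1.3751]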